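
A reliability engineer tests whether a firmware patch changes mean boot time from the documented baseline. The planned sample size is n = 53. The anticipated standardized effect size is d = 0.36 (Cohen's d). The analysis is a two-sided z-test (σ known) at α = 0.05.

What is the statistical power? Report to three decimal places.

Power ≈ 0.746

Noncentrality parameter: δ = d·√n = 0.36 × √53 = 2.6208
Two-sided α = 0.05 → critical value z_{0.025} = 1.960.
Power = Φ(δ − 1.960) + Φ(−δ − 1.960) = Φ(0.661) + Φ(-4.581) = 0.7457 + 0.0000 = 0.7457.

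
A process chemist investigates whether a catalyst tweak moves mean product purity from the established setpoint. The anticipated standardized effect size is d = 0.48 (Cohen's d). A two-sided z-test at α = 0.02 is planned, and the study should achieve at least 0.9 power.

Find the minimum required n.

n = 57

Set Φ(δ − 2.326) = 0.9; then δ − 2.326 = Φ⁻¹(0.9) = 1.282, giving δ = 3.608.
(The Φ(−δ − z_{α/2}) term is vanishingly small for δ > 0 and is dropped in the standard sample-size formula.)
δ = d·√n ⇒ n = (δ/d)² = (3.608 / 0.48)² = 56.50.
Round up to the next whole unit.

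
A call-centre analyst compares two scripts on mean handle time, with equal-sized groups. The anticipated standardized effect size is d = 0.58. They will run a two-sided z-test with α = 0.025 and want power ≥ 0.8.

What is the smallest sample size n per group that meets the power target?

n = 57 per group

For power 0.8 need Φ(δ − z_{0.0125}) = 0.8, so δ = z_{0.0125} + z_{0.20} = 2.241 + 0.842 = 3.083.
(Ignoring the negligible lower-tail rejection probability gives the usual closed-form inversion.)
δ = d·√(n/2) ⇒ n = 2(δ/d)² = 2 × (3.083 / 0.58)² = 56.51.
Rounding up, n = 57 per group.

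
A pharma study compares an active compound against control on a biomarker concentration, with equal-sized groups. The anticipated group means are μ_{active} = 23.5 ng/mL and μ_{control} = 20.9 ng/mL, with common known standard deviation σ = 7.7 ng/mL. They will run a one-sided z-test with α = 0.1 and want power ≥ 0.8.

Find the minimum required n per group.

n = 80 per group

Standardized effect: d = |μ_{active} − μ_{control}| / σ = |23.5 − 20.9| / 7.7 = 0.3377
For power 0.8 need Φ(δ − z_{0.1}) = 0.8, so δ = z_{0.1} + z_{0.20} = 1.282 + 0.842 = 2.123.
δ = d·√(n/2) ⇒ n = 2(δ/d)² = 2 × (2.123 / 0.3377)² = 79.07.
Rounding up, n = 80 per group.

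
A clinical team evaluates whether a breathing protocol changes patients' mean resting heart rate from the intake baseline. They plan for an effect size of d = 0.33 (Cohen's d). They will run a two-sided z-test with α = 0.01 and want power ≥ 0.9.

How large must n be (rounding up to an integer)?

n = 137

Set Φ(δ − 2.576) = 0.9; then δ − 2.576 = Φ⁻¹(0.9) = 1.282, giving δ = 3.857.
(For δ > 0 the lower-tail rejection region contributes negligibly to power, so the one-term inversion is standard.)
δ = d·√n ⇒ n = (δ/d)² = (3.857 / 0.33)² = 136.63.
Rounding up, n = 137.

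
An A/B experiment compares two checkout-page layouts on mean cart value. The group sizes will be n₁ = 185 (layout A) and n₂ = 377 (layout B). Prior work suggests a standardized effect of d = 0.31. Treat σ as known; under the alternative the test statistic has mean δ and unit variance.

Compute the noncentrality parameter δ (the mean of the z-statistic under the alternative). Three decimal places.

The noncentrality parameter scales effect size by the design's sample-size factor: δ = d / √(1/n₁ + 1/n₂) = 0.31 / √(1/185 + 1/377) = 3.4534

δ ≈ 3.453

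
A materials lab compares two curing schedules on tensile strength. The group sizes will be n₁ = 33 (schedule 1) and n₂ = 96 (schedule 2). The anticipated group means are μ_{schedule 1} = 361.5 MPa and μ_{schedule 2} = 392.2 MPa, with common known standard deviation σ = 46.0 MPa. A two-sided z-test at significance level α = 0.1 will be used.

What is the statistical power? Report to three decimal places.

Standardized effect: d = |μ_{schedule 1} − μ_{schedule 2}| / σ = |361.5 − 392.2| / 46.0 = 0.6674
Noncentrality parameter: δ = d / √(1/n₁ + 1/n₂) = 0.6674 / √(1/33 + 1/96) = 3.3073
Critical value for a two-sided test at α = 0.1: z_{α/2} = 1.645.
Power = Φ(δ − 1.645) + Φ(−δ − 1.645) = Φ(1.662) + Φ(-4.952) = 0.9518 + 0.0000 = 0.9518.

Power ≈ 0.952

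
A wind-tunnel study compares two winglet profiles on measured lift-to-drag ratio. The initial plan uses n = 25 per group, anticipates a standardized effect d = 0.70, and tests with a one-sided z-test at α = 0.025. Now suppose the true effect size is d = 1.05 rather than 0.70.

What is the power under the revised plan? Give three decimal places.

With d = 1.05: δ = d·√(n/2) = 1.05 × √(25/2) = 3.7123. Critical value z_{0.025} = 1.960.
Revised power = Φ(δ − 1.960) = Φ(1.752) = 0.9601.

Power ≈ 0.960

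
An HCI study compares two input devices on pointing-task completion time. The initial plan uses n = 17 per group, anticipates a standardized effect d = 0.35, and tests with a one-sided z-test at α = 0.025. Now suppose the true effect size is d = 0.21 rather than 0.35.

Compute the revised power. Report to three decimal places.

Power ≈ 0.089

With d = 0.21: δ = d·√(n/2) = 0.21 × √(17/2) = 0.6122. Critical value z_{0.025} = 1.960.
Revised power = Φ(δ − 1.960) = Φ(-1.348) = 0.0889.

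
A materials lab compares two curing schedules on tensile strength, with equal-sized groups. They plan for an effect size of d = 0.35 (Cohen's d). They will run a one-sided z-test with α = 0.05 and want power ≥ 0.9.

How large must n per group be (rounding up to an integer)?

n = 140 per group

Set Φ(δ − 1.645) = 0.9; then δ − 1.645 = Φ⁻¹(0.9) = 1.282, giving δ = 2.926.
δ = d·√(n/2) ⇒ n = 2(δ/d)² = 2 × (2.926 / 0.35)² = 139.82.
Rounding up, n = 140 per group.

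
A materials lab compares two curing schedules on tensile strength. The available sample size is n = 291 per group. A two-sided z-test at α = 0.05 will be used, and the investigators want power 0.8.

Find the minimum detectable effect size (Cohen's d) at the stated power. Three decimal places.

Required noncentrality: δ = z_{0.025} + z_{0.20} = 1.960 + 0.842 = 2.802.
(Lower-tail contribution to power is negligible for δ > 0.)
δ = d·√(n/2) ⇒ d = δ/√(n/2) = 2.802/√(291/2) = 0.2323.

d ≈ 0.232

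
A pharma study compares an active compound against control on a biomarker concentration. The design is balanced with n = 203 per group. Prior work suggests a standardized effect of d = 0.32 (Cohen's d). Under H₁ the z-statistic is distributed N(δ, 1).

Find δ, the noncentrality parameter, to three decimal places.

δ ≈ 3.224

δ = d·√(n/2) = 0.32 × √(203/2) = 3.2239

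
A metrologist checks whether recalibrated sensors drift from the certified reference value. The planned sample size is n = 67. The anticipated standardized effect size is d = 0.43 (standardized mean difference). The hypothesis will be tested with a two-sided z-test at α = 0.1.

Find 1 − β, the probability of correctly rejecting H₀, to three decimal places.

Noncentrality parameter: δ = d·√n = 0.43 × √67 = 3.5197
Critical value for a two-sided test at α = 0.1: z_{α/2} = 1.645.
Power = Φ(δ − 1.645) + Φ(−δ − 1.645) = Φ(1.875) + Φ(-5.165) = 0.9696 + 0.0000 = 0.9696.

Power ≈ 0.970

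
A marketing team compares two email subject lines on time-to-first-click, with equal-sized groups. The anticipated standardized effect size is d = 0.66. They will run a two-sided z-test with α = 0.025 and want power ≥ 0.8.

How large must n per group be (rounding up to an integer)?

n = 44 per group

For power 0.8 need Φ(δ − z_{0.0125}) = 0.8, so δ = z_{0.0125} + z_{0.20} = 2.241 + 0.842 = 3.083.
(For δ > 0 the lower-tail rejection region contributes negligibly to power, so the one-term inversion is standard.)
δ = d·√(n/2) ⇒ n = 2(δ/d)² = 2 × (3.083 / 0.66)² = 43.64.
Round up to the next whole unit.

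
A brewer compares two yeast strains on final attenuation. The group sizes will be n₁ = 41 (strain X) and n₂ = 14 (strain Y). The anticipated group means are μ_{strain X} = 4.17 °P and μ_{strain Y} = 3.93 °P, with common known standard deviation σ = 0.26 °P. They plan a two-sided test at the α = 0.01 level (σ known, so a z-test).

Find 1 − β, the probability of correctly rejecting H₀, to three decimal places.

Power ≈ 0.658

Standardized effect: d = |μ_{strain X} − μ_{strain Y}| / σ = |4.17 − 3.93| / 0.26 = 0.9231
Noncentrality parameter: δ = d / √(1/n₁ + 1/n₂) = 0.9231 / √(1/41 + 1/14) = 2.9820
Two-sided α = 0.01 → critical value z_{0.005} = 2.576.
Power = Φ(δ − 2.576) + Φ(−δ − 2.576) = Φ(0.406) + Φ(-5.558) = 0.6577 + 0.0000 = 0.6577.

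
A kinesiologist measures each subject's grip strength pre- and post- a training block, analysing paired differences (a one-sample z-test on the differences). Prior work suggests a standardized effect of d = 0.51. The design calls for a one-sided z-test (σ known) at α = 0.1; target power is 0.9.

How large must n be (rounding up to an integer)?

n = 26

For power 0.9 need Φ(δ − z_{0.1}) = 0.9, so δ = z_{0.1} + z_{0.10} = 1.282 + 1.282 = 2.563.
δ = d·√n ⇒ n = (δ/d)² = (2.563 / 0.51)² = 25.26.
Round up to the next whole unit.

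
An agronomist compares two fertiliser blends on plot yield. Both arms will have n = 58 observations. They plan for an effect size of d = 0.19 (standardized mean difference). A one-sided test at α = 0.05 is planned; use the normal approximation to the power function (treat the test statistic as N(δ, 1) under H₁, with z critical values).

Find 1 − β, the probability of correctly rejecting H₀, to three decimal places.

Noncentrality parameter: δ = d·√(n/2) = 0.19 × √(58/2) = 1.0232
Critical value for a one-sided test at α = 0.05: z_α = 1.645.
Power = Φ(δ − 1.645) = Φ(-0.622) = 0.2671.

Power ≈ 0.267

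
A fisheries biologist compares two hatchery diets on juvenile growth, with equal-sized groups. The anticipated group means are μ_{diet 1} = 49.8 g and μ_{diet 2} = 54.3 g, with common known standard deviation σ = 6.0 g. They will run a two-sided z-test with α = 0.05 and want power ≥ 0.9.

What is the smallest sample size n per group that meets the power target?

Standardized effect: d = |μ_{diet 1} − μ_{diet 2}| / σ = |49.8 − 54.3| / 6.0 = 0.7500
Set Φ(δ − 1.960) = 0.9; then δ − 1.960 = Φ⁻¹(0.9) = 1.282, giving δ = 3.242.
(The Φ(−δ − z_{α/2}) term is vanishingly small for δ > 0 and is dropped in the standard sample-size formula.)
δ = d·√(n/2) ⇒ n = 2(δ/d)² = 2 × (3.242 / 0.7500)² = 37.36.
Round up to the next whole unit.

n = 38 per group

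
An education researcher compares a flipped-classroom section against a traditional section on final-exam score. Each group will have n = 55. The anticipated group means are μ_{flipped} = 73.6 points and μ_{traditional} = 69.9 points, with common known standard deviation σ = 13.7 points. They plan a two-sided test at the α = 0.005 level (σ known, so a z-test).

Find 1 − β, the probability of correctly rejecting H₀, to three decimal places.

Power ≈ 0.082

Standardized effect: d = |μ_{flipped} − μ_{traditional}| / σ = |73.6 − 69.9| / 13.7 = 0.2701
Noncentrality parameter: δ = d·√(n/2) = 0.2701 × √(55/2) = 1.4163
Two-sided α = 0.005 → critical value z_{0.0025} = 2.807.
Power = Φ(δ − 2.807) + Φ(−δ − 2.807) = Φ(-1.391) + Φ(-4.223) = 0.0821 + 0.0000 = 0.0822.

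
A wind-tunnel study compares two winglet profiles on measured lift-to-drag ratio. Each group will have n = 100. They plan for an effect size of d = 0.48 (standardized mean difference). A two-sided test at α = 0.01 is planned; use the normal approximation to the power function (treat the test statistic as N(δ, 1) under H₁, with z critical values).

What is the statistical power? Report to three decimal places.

Noncentrality parameter: δ = d·√(n/2) = 0.48 × √(100/2) = 3.3941
Two-sided α = 0.01 → critical value z_{0.005} = 2.576.
Power = Φ(δ − 2.576) + Φ(−δ − 2.576) = Φ(0.818) + Φ(-5.970) = 0.7934 + 0.0000 = 0.7934.

Power ≈ 0.793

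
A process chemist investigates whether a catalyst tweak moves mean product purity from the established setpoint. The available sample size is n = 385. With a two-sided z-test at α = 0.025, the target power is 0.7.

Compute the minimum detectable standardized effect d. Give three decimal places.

Required noncentrality: δ = z_{0.0125} + z_{0.30} = 2.241 + 0.524 = 2.766.
(The second rejection-region term Φ(−δ − z_{α/2}) is negligible and dropped.)
δ = d·√n ⇒ d = δ/√n = 2.766/√385 = 0.1410.

d ≈ 0.141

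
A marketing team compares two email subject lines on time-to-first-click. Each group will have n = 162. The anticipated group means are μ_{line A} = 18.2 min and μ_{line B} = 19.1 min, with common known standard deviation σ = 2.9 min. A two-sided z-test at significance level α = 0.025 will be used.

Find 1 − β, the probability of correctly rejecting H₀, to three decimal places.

Standardized effect: d = |μ_{line A} − μ_{line B}| / σ = |18.2 − 19.1| / 2.9 = 0.3103
Noncentrality parameter: δ = d·√(n/2) = 0.3103 × √(162/2) = 2.7931
Critical value for a two-sided test at α = 0.025: z_{α/2} = 2.241.
Power = Φ(δ − 2.241) + Φ(−δ − 2.241) = Φ(0.552) + Φ(-5.035) = 0.7094 + 0.0000 = 0.7094.

Power ≈ 0.709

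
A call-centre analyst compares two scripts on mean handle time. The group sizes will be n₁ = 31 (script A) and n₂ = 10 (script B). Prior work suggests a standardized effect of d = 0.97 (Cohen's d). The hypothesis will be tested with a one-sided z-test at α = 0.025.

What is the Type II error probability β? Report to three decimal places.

Noncentrality parameter: δ = d / √(1/n₁ + 1/n₂) = 0.97 / √(1/31 + 1/10) = 2.6672
Critical value for a one-sided test at α = 0.025: z_α = 1.960.
Power = Φ(δ − 1.960) = Φ(0.707) = 0.7603.
Type II error: β = 1 − power = 1 − 0.7603 = 0.2397.

β ≈ 0.240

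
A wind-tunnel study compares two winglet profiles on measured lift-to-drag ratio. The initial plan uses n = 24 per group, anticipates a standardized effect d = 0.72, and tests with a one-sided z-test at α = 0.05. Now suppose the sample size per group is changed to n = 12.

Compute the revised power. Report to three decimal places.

Power ≈ 0.547

With n = 12 per group: δ = d·√(n/2) = 0.72 × √(12/2) = 1.7636. Critical value z_{0.05} = 1.645.
Revised power = P(Z > 1.645 − δ) = Φ(0.119) = 0.5473.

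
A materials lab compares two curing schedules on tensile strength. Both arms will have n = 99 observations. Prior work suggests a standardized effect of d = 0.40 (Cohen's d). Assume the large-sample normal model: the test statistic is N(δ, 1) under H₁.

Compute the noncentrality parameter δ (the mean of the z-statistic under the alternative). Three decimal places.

δ ≈ 2.814

The noncentrality parameter scales effect size by the design's sample-size factor: δ = d·√(n/2) = 0.40 × √(99/2) = 2.8142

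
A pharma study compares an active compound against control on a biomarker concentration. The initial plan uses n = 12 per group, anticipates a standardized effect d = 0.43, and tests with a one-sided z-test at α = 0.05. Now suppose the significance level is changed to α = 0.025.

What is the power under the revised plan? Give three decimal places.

δ = d·√(n/2) = 0.43 × √(12/2) = 1.0533 (unchanged). New critical value: z_{0.025} = 1.960.
Revised power = P(Z > 1.960 − δ) = Φ(-0.907) = 0.1823.

Power ≈ 0.182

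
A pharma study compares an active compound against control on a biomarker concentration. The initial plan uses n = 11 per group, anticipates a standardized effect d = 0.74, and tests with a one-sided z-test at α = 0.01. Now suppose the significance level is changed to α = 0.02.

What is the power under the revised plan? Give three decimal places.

δ = d·√(n/2) = 0.74 × √(11/2) = 1.7355 (unchanged). New critical value: z_{0.02} = 2.054.
Revised power = P(Z > 2.054 − δ) = Φ(-0.318) = 0.3751.

Power ≈ 0.375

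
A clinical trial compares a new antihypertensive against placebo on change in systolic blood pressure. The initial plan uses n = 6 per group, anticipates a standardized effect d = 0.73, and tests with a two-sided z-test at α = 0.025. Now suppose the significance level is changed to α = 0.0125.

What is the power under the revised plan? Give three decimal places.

δ = d·√(n/2) = 0.73 × √(6/2) = 1.2644 (unchanged). New critical value: z_{0.0063} = 2.498.
Revised power = Φ(δ − 2.498) + Φ(−δ − 2.498) = Φ(-1.233) + Φ(-3.762) = 0.1087 + 0.0001 = 0.1088.

Power ≈ 0.109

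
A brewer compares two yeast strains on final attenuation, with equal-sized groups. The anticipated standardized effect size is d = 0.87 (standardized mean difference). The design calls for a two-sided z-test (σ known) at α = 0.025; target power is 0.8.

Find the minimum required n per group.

For power 0.8 need Φ(δ − z_{0.0125}) = 0.8, so δ = z_{0.0125} + z_{0.20} = 2.241 + 0.842 = 3.083.
(The Φ(−δ − z_{α/2}) term is vanishingly small for δ > 0 and is dropped in the standard sample-size formula.)
δ = d·√(n/2) ⇒ n = 2(δ/d)² = 2 × (3.083 / 0.87)² = 25.12.
Rounding up, n = 26 per group.

n = 26 per group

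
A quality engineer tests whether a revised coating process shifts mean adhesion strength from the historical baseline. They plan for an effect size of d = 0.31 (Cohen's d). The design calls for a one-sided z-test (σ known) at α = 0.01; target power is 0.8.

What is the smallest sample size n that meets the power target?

Set Φ(δ − 2.326) = 0.8; then δ − 2.326 = Φ⁻¹(0.8) = 0.842, giving δ = 3.168.
δ = d·√n ⇒ n = (δ/d)² = (3.168 / 0.31)² = 104.43.
Rounding up, n = 105.

n = 105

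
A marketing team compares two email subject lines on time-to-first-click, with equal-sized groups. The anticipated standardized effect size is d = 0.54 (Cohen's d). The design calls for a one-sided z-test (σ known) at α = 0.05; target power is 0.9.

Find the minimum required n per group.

For power 0.9 need Φ(δ − z_{0.05}) = 0.9, so δ = z_{0.05} + z_{0.10} = 1.645 + 1.282 = 2.926.
δ = d·√(n/2) ⇒ n = 2(δ/d)² = 2 × (2.926 / 0.54)² = 58.74.
Rounding up, n = 59 per group.

n = 59 per group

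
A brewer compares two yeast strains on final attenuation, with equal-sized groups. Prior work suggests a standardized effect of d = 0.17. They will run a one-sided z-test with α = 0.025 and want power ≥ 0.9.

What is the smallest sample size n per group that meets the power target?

n = 728 per group

For power 0.9 need Φ(δ − z_{0.025}) = 0.9, so δ = z_{0.025} + z_{0.10} = 1.960 + 1.282 = 3.242.
δ = d·√(n/2) ⇒ n = 2(δ/d)² = 2 × (3.242 / 0.17)² = 727.16.
Rounding up, n = 728 per group.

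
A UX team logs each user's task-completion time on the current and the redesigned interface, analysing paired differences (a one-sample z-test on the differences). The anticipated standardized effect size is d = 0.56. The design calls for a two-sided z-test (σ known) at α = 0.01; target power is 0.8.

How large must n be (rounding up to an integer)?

n = 38

Set Φ(δ − 2.576) = 0.8; then δ − 2.576 = Φ⁻¹(0.8) = 0.842, giving δ = 3.417.
(For δ > 0 the lower-tail rejection region contributes negligibly to power, so the one-term inversion is standard.)
δ = d·√n ⇒ n = (δ/d)² = (3.417 / 0.56)² = 37.24.
Rounding up, n = 38.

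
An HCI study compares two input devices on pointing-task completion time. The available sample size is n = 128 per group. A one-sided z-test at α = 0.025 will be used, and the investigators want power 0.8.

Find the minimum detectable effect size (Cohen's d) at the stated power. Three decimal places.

d ≈ 0.350

Required noncentrality: δ = z_{0.025} + z_{0.20} = 1.960 + 0.842 = 2.802.
δ = d·√(n/2) ⇒ d = δ/√(n/2) = 2.802/√(128/2) = 0.3502.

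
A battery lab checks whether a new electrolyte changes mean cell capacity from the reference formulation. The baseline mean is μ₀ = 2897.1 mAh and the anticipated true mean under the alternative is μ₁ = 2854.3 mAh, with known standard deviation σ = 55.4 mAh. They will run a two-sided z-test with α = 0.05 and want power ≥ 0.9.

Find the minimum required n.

n = 18

Standardized effect: d = |μ₁ − μ₀| / σ = |2854.3 − 2897.1| / 55.4 = 0.7726
For power 0.9 need Φ(δ − z_{0.025}) = 0.9, so δ = z_{0.025} + z_{0.10} = 1.960 + 1.282 = 3.242.
(The Φ(−δ − z_{α/2}) term is vanishingly small for δ > 0 and is dropped in the standard sample-size formula.)
δ = d·√n ⇒ n = (δ/d)² = (3.242 / 0.7726)² = 17.60.
Round up to the next whole unit.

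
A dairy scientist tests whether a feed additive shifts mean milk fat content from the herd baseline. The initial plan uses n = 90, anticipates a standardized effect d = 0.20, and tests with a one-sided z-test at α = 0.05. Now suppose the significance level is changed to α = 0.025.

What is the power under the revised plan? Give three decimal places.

Power ≈ 0.475

δ = d·√n = 0.20 × √90 = 1.8974 (unchanged). New critical value: z_{0.025} = 1.960.
Revised power = P(Z > 1.960 − δ) = Φ(-0.063) = 0.4750.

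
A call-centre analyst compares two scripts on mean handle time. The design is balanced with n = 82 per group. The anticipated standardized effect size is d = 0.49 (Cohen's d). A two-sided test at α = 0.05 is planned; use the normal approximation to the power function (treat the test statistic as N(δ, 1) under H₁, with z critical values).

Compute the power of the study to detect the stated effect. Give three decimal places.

Power ≈ 0.881

Noncentrality parameter: δ = d·√(n/2) = 0.49 × √(82/2) = 3.1375
Critical value for a two-sided test at α = 0.05: z_{α/2} = 1.960.
Power = Φ(δ − 1.960) + Φ(−δ − 1.960) = Φ(1.178) + Φ(-5.097) = 0.8805 + 0.0000 = 0.8805.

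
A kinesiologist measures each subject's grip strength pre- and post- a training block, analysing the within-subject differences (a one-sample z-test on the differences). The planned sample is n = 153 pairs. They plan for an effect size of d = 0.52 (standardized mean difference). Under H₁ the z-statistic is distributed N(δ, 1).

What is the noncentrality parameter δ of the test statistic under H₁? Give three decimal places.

δ ≈ 6.432

The noncentrality parameter scales effect size by the design's sample-size factor: δ = d·√n = 0.52 × √153 = 6.4320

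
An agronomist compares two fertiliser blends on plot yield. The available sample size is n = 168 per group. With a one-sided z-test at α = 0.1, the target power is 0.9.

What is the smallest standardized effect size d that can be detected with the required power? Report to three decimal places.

Required noncentrality: δ = z_{0.1} + z_{0.10} = 1.282 + 1.282 = 2.563.
δ = d·√(n/2) ⇒ d = δ/√(n/2) = 2.563/√(168/2) = 0.2797.

d ≈ 0.280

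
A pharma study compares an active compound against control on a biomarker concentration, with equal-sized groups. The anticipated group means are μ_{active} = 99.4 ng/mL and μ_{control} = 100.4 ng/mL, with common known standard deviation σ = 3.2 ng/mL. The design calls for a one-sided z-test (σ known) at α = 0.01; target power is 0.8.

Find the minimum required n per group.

Standardized effect: d = |μ_{active} − μ_{control}| / σ = |99.4 − 100.4| / 3.2 = 0.3125
For power 0.8 need Φ(δ − z_{0.01}) = 0.8, so δ = z_{0.01} + z_{0.20} = 2.326 + 0.842 = 3.168.
δ = d·√(n/2) ⇒ n = 2(δ/d)² = 2 × (3.168 / 0.3125)² = 205.54.
Round up to the next whole unit.

n = 206 per group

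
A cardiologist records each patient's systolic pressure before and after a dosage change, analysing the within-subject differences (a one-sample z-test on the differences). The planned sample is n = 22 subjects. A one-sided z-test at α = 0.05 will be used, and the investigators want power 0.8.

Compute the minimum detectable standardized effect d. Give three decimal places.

d ≈ 0.530

Need Φ(δ − 1.645) = 0.8, so δ = 1.645 + 0.842 = 2.486.
δ = d·√n ⇒ d = δ/√n = 2.486/√22 = 0.5301.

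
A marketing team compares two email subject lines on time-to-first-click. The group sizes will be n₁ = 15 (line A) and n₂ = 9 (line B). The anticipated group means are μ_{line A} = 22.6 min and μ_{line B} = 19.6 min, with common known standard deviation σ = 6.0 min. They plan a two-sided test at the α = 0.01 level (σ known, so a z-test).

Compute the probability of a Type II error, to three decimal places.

β ≈ 0.918

Standardized effect: d = |μ_{line A} − μ_{line B}| / σ = |22.6 − 19.6| / 6.0 = 0.5000
Noncentrality parameter: δ = d / √(1/n₁ + 1/n₂) = 0.5000 / √(1/15 + 1/9) = 1.1859
Two-sided α = 0.01 → critical value z_{0.005} = 2.576.
Power = Φ(δ − 2.576) + Φ(−δ − 2.576) = Φ(-1.390) + Φ(-3.762) = 0.0823 + 0.0001 = 0.0824.
Type II error: β = 1 − power = 1 − 0.0824 = 0.9176.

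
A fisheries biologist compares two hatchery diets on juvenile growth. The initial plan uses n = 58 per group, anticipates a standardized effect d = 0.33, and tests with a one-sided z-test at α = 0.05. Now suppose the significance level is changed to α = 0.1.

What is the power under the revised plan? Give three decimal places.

Power ≈ 0.690

δ = d·√(n/2) = 0.33 × √(58/2) = 1.7771 (unchanged). New critical value: z_{0.1} = 1.282.
Revised power = P(Z > 1.282 − δ) = Φ(0.496) = 0.6899.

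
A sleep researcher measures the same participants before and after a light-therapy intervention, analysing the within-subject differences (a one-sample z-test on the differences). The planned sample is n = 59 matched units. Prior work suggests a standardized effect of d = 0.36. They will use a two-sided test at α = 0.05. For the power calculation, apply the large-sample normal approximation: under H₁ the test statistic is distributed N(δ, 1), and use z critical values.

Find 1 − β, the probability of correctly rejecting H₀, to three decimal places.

Noncentrality parameter: δ = d·√n = 0.36 × √59 = 2.7652
Critical value for a two-sided test at α = 0.05: z_{α/2} = 1.960.
Power = Φ(δ − 1.960) + Φ(−δ − 1.960) = Φ(0.805) + Φ(-4.725) = 0.7897 + 0.0000 = 0.7897.

Power ≈ 0.790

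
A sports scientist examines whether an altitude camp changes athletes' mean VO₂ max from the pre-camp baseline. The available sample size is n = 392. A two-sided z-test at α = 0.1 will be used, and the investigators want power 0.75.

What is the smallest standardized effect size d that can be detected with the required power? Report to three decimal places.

d ≈ 0.117

Need Φ(δ − 1.645) = 0.75, so δ = 1.645 + 0.674 = 2.319.
(Lower-tail contribution to power is negligible for δ > 0.)
δ = d·√n ⇒ d = δ/√n = 2.319/√392 = 0.1171.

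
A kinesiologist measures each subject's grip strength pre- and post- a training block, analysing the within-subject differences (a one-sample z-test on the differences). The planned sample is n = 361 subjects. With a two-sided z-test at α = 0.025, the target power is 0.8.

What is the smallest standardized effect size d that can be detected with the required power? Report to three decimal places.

d ≈ 0.162

Required noncentrality: δ = z_{0.0125} + z_{0.20} = 2.241 + 0.842 = 3.083.
(Lower-tail contribution to power is negligible for δ > 0.)
δ = d·√n ⇒ d = δ/√n = 3.083/√361 = 0.1623.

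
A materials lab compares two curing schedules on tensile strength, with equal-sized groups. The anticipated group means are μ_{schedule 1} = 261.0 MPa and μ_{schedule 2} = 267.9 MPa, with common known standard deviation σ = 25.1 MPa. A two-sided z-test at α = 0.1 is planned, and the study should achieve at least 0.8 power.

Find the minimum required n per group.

Standardized effect: d = |μ_{schedule 1} − μ_{schedule 2}| / σ = |261.0 − 267.9| / 25.1 = 0.2749
For power 0.8 need Φ(δ − z_{0.05}) = 0.8, so δ = z_{0.05} + z_{0.20} = 1.645 + 0.842 = 2.486.
(Ignoring the negligible lower-tail rejection probability gives the usual closed-form inversion.)
δ = d·√(n/2) ⇒ n = 2(δ/d)² = 2 × (2.486 / 0.2749)² = 163.62.
Rounding up, n = 164 per group.

n = 164 per group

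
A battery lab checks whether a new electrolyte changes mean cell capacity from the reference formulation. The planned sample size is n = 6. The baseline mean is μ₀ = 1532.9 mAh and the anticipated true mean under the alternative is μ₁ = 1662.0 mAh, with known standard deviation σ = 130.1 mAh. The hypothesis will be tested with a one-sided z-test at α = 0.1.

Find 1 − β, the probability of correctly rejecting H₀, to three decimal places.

Standardized effect: d = |μ₁ − μ₀| / σ = |1662.0 − 1532.9| / 130.1 = 0.9923
Noncentrality parameter: δ = d·√n = 0.9923 × √6 = 2.4307
Critical value for a one-sided test at α = 0.1: z_α = 1.282.
Power = Φ(δ − 1.282) = Φ(1.149) = 0.8747.

Power ≈ 0.875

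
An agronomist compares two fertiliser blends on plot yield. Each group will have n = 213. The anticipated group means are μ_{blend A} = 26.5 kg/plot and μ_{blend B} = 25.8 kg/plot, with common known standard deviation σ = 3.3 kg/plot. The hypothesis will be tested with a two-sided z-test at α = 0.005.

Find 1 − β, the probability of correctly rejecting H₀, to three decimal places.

Standardized effect: d = |μ_{blend A} − μ_{blend B}| / σ = |26.5 − 25.8| / 3.3 = 0.2121
Noncentrality parameter: δ = d·√(n/2) = 0.2121 × √(213/2) = 2.1891
Two-sided α = 0.005 → critical value z_{0.0025} = 2.807.
Power = Φ(δ − 2.807) + Φ(−δ − 2.807) = Φ(-0.618) + Φ(-4.996) = 0.2683 + 0.0000 = 0.2683.

Power ≈ 0.268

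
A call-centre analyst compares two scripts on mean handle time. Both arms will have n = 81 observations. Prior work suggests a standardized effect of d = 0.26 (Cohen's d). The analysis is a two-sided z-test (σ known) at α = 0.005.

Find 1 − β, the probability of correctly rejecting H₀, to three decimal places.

Noncentrality parameter: δ = d·√(n/2) = 0.26 × √(81/2) = 1.6546
Two-sided α = 0.005 → critical value z_{0.0025} = 2.807.
Power = Φ(δ − 2.807) + Φ(−δ − 2.807) = Φ(-1.152) + Φ(-4.462) = 0.1246 + 0.0000 = 0.1246.

Power ≈ 0.125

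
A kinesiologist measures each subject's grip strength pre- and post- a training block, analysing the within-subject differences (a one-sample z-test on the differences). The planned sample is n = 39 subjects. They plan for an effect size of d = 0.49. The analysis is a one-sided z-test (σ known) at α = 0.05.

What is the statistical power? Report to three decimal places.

Power ≈ 0.921

Noncentrality parameter: δ = d·√n = 0.49 × √39 = 3.0600
Critical value for a one-sided test at α = 0.05: z_α = 1.645.
Power = Φ(δ − 1.645) = Φ(1.415) = 0.9215.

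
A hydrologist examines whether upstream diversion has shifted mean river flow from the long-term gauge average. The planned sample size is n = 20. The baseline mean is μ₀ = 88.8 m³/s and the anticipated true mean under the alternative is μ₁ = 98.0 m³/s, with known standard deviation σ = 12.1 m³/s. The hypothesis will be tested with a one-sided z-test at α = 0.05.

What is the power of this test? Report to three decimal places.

Power ≈ 0.960

Standardized effect: d = |μ₁ − μ₀| / σ = |98.0 − 88.8| / 12.1 = 0.7603
Noncentrality parameter: δ = d·√n = 0.7603 × √20 = 3.4003
One-sided α = 0.05 → critical value z_{0.05} = 1.645.
Power = P(Z > 1.645 − δ) = Φ(1.755) = 0.9604.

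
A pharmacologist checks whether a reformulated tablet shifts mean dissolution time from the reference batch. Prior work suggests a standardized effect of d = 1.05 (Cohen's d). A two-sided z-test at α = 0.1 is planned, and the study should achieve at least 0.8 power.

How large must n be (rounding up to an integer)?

n = 6

Set Φ(δ − 1.645) = 0.8; then δ − 1.645 = Φ⁻¹(0.8) = 0.842, giving δ = 2.486.
(For δ > 0 the lower-tail rejection region contributes negligibly to power, so the one-term inversion is standard.)
δ = d·√n ⇒ n = (δ/d)² = (2.486 / 1.05)² = 5.61.
Rounding up, n = 6.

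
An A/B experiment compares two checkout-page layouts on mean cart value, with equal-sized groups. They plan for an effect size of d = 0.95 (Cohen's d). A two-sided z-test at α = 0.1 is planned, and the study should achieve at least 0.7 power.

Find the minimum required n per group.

n = 11 per group

Set Φ(δ − 1.645) = 0.7; then δ − 1.645 = Φ⁻¹(0.7) = 0.524, giving δ = 2.169.
(Ignoring the negligible lower-tail rejection probability gives the usual closed-form inversion.)
δ = d·√(n/2) ⇒ n = 2(δ/d)² = 2 × (2.169 / 0.95)² = 10.43.
Round up to the next whole unit.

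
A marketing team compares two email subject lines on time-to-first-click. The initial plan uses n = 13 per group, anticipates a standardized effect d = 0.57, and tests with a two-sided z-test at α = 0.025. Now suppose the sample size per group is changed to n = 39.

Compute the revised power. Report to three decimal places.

Power ≈ 0.609

With n = 39 per group: δ = d·√(n/2) = 0.57 × √(39/2) = 2.5171. Critical value z_{0.0125} = 2.241.
Revised power = Φ(δ − 2.241) + Φ(−δ − 2.241) = Φ(0.276) + Φ(-4.758) = 0.6086 + 0.0000 = 0.6086.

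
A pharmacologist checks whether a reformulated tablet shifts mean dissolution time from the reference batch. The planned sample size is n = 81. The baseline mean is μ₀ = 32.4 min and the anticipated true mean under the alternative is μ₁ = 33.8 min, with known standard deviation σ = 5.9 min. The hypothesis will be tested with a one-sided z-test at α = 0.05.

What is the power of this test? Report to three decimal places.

Standardized effect: d = |μ₁ − μ₀| / σ = |33.8 − 32.4| / 5.9 = 0.2373
Noncentrality parameter: δ = d·√n = 0.2373 × √81 = 2.1356
One-sided α = 0.05 → critical value z_{0.05} = 1.645.
Power = P(Z > 1.645 − δ) = Φ(0.491) = 0.6882.

Power ≈ 0.688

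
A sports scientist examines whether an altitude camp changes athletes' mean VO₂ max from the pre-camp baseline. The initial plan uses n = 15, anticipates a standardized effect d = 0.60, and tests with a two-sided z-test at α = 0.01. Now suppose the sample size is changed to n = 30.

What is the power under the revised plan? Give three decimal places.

With n = 30: δ = d·√n = 0.60 × √30 = 3.2863. Critical value z_{0.005} = 2.576.
Revised power = Φ(δ − 2.576) + Φ(−δ − 2.576) = Φ(0.711) + Φ(-5.862) = 0.7613 + 0.0000 = 0.7613.

Power ≈ 0.761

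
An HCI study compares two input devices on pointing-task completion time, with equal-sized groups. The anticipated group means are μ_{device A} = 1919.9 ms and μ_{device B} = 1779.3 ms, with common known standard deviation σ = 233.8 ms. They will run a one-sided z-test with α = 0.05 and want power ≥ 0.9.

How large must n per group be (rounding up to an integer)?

Standardized effect: d = |μ_{device A} − μ_{device B}| / σ = |1919.9 − 1779.3| / 233.8 = 0.6014
Set Φ(δ − 1.645) = 0.9; then δ − 1.645 = Φ⁻¹(0.9) = 1.282, giving δ = 2.926.
δ = d·√(n/2) ⇒ n = 2(δ/d)² = 2 × (2.926 / 0.6014)² = 47.36.
Rounding up, n = 48 per group.

n = 48 per group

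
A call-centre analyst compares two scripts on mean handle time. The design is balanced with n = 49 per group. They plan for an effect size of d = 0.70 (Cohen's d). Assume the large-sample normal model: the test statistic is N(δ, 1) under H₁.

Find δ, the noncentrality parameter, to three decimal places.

δ ≈ 3.465

δ = d·√(n/2) = 0.70 × √(49/2) = 3.4648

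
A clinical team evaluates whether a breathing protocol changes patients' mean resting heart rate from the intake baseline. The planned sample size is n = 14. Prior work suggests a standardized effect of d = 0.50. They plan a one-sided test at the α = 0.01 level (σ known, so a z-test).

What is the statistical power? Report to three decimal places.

Noncentrality parameter: δ = d·√n = 0.50 × √14 = 1.8708
One-sided α = 0.01 → critical value z_{0.01} = 2.326.
Power = Φ(δ − 2.326) = Φ(-0.456) = 0.3244.

Power ≈ 0.324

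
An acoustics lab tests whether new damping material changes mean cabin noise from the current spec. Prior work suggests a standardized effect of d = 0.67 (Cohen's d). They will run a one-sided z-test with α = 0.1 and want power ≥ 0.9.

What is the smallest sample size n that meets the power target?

Set Φ(δ − 1.282) = 0.9; then δ − 1.282 = Φ⁻¹(0.9) = 1.282, giving δ = 2.563.
δ = d·√n ⇒ n = (δ/d)² = (2.563 / 0.67)² = 14.63.
Round up to the next whole unit.

n = 15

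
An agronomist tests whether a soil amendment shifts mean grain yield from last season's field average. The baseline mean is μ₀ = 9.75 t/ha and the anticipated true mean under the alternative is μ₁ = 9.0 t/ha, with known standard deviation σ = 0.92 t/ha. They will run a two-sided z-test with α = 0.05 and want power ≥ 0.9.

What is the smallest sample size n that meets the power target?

Standardized effect: d = |μ₁ − μ₀| / σ = |9.0 − 9.75| / 0.92 = 0.8152
Set Φ(δ − 1.960) = 0.9; then δ − 1.960 = Φ⁻¹(0.9) = 1.282, giving δ = 3.242.
(For δ > 0 the lower-tail rejection region contributes negligibly to power, so the one-term inversion is standard.)
δ = d·√n ⇒ n = (δ/d)² = (3.242 / 0.8152)² = 15.81.
Rounding up, n = 16.

n = 16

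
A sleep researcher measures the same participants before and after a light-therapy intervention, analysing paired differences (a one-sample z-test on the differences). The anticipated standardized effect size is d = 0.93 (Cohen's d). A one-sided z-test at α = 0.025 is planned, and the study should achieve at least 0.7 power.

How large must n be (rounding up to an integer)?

For power 0.7 need Φ(δ − z_{0.025}) = 0.7, so δ = z_{0.025} + z_{0.30} = 1.960 + 0.524 = 2.484.
δ = d·√n ⇒ n = (δ/d)² = (2.484 / 0.93)² = 7.14.
Round up to the next whole unit.

n = 8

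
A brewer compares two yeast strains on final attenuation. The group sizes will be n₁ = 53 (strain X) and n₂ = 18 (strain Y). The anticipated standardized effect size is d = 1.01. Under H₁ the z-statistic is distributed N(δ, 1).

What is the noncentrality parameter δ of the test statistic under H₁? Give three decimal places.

δ ≈ 3.702

δ = d / √(1/n₁ + 1/n₂) = 1.01 / √(1/53 + 1/18) = 3.7023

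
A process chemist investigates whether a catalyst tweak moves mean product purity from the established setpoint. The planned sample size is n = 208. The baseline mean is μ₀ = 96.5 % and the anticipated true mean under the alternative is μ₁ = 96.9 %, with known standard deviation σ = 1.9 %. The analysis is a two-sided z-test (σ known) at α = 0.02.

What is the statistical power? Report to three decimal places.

Power ≈ 0.761

Standardized effect: d = |μ₁ − μ₀| / σ = |96.9 − 96.5| / 1.9 = 0.2105
Noncentrality parameter: δ = d·√n = 0.2105 × √208 = 3.0363
Two-sided α = 0.02 → critical value z_{0.01} = 2.326.
Power = Φ(δ − 2.326) + Φ(−δ − 2.326) = Φ(0.710) + Φ(-5.363) = 0.7611 + 0.0000 = 0.7611.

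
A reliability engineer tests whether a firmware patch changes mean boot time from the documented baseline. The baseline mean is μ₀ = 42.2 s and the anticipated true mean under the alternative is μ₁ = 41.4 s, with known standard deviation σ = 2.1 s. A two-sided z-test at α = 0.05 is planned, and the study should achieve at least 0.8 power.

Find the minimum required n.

n = 55

Standardized effect: d = |μ₁ − μ₀| / σ = |41.4 − 42.2| / 2.1 = 0.3810
Set Φ(δ − 1.960) = 0.8; then δ − 1.960 = Φ⁻¹(0.8) = 0.842, giving δ = 2.802.
(Ignoring the negligible lower-tail rejection probability gives the usual closed-form inversion.)
δ = d·√n ⇒ n = (δ/d)² = (2.802 / 0.3810)² = 54.08.
Round up to the next whole unit.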